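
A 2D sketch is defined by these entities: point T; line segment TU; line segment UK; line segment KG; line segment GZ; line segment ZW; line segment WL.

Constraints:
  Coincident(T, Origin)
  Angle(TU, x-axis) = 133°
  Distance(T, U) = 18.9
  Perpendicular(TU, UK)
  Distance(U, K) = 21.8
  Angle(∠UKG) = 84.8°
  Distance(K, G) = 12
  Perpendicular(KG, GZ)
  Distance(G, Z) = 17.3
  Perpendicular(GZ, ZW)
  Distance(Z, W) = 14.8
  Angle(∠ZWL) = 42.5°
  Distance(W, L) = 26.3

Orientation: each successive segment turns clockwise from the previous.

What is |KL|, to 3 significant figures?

16.6

T is at the origin; TU runs at 133.0° with length 18.9, so U = (-12.9, 13.8). TU ⟂ UK, so UK runs at 43.0°; with |UK| = 21.8, K = (3.05, 28.7). ∠UKG = 84.8° gives KG at -52.2° from the x-axis; with |KG| = 12.0, G = (10.4, 19.2). KG is perpendicular to GZ, so GZ runs at -142°; with |GZ| = 17.3, Z = (-3.26, 8.60). The perpendicularity gives ZW at right angles to GZ, so ZW runs at 128°; with |ZW| = 14.8, W = (-12.3, 20.3). ∠ZWL = 42.5° gives WL at -9.70° from the x-axis; with |WL| = 26.3, L = (13.6, 15.9). Then |KL| = |L − K| = 16.6.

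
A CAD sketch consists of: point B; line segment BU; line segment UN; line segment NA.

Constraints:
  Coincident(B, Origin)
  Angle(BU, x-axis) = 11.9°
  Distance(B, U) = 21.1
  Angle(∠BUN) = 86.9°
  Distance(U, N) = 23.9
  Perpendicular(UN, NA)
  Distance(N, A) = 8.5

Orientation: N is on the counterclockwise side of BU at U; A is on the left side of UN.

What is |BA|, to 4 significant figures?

26.00

B is at the origin; BU runs at 11.9° with length 21.1, so U = 21.1·(cos 11.9°, sin 11.9°) = (20.65, 4.351). ∠BUN = 86.9°, so UN runs at 11.9° + (180° − 86.9°) = 105.0° from the x-axis; with |UN| = 23.9, N = U + 23.9·(cos 105.0°, sin 105.0°) = (14.46, 27.44). UN is perpendicular to NA; with |NA| = 8.5 on the left of UN, A = N + 8.5·(-0.9659, -0.2588) = (6.250, 25.24). Then |BA| = |A − B| = 26.00.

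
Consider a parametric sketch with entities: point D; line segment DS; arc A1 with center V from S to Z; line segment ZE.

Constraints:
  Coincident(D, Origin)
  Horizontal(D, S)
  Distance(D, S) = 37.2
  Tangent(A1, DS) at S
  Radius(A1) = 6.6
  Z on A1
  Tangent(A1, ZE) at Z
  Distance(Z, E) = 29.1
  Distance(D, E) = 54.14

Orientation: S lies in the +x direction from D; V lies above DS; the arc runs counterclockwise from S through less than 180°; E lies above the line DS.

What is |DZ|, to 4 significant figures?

44.37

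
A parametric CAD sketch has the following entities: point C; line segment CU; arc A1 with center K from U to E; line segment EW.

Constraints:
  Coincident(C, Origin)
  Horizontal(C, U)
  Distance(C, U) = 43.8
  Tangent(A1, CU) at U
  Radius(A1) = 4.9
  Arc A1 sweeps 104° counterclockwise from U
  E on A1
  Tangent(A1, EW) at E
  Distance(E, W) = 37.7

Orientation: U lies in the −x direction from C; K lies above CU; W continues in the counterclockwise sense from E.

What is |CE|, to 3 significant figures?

39.5

C is at the origin; C and U share the same y with |CU| = 43.8 and U on the −x side, so U = (-43.8, 0.00). Tangency of A1 to CU means the radius KU is perpendicular to CU, so K = U + (0, 4.9) = (-43.8, 4.90). On A1, U sits at bearing -90° from K; a 104° counterclockwise sweep puts E at bearing 14°, so E = K + 4.9·(cos 14°, sin 14°) = (-39.0, 6.09). Then |CE| = |E − C| = 39.5.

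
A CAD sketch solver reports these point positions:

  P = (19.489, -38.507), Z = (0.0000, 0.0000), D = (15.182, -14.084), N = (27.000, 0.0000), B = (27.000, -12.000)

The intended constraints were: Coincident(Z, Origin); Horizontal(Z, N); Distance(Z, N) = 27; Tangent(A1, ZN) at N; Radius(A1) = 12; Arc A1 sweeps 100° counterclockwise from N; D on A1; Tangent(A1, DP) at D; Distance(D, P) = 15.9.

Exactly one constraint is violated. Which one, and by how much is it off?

Distance(D, P) = 15.9 — off by 8.90.

Z = (0.00, 0.00) ✓; Z.y = 0.00, N.y = 0.00 ✓; |ZN| = 27.00 ✓; ∠(BN, NZ) = 90.00° ✓; |BN| = 12.00 ✓; bearing(B→D) − bearing(B→N) = 100.0° ✓; |BD| = 12.00 ✓; ∠(BD, DP) = 90.00° ✓; |DP| = 24.80 ✗.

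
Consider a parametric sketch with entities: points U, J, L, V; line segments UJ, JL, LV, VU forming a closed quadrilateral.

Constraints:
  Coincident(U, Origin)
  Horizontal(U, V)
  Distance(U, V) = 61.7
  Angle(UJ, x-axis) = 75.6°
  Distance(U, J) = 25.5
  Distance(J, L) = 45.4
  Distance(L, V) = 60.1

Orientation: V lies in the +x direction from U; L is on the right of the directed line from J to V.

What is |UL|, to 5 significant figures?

21.350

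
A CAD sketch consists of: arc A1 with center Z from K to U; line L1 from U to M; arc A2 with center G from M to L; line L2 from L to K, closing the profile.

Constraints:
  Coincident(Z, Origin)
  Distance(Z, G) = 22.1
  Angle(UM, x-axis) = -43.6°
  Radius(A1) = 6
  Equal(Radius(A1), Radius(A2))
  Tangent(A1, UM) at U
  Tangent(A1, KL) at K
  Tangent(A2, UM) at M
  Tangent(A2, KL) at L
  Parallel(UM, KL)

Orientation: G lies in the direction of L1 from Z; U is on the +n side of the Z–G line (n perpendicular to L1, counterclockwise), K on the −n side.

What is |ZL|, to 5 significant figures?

22.900

Tangency of A1 to both parallel lines with radius 6.0 puts U and K at Z ± 6.0·n: U = (4.1377, 4.3450), K = (-4.1377, -4.3450). Equal radii place M and L the same way about G: M = G + 6.0·n = (20.142, -10.896), L = G − 6.0·n = (11.866, -19.586). Then |ZL| = |L − Z| = 22.900.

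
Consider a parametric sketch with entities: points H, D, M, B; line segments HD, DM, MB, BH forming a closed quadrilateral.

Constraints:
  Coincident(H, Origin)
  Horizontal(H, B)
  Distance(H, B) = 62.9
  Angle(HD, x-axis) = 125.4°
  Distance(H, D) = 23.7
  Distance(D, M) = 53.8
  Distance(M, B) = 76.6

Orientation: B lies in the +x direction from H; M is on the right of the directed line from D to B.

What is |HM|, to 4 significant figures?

34.38

Checks: |DM| = 53.80 ✓; |MB| = 76.60 ✓.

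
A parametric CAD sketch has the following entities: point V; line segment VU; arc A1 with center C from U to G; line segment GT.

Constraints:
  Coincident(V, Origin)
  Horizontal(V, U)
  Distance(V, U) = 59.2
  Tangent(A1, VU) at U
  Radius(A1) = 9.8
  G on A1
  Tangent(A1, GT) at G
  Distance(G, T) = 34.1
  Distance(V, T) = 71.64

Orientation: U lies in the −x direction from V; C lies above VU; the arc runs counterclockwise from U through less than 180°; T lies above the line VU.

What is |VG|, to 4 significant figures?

50.89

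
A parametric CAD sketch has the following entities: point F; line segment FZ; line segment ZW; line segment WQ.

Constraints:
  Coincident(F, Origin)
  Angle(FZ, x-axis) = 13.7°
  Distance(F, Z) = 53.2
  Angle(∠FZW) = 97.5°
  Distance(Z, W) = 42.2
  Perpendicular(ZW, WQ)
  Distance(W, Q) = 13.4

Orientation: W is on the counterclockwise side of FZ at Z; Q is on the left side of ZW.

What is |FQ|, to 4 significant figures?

62.95

F is at the origin; FZ runs at 13.7° with length 53.2, so Z = 53.2·(cos 13.7°, sin 13.7°) = (51.69, 12.60). ∠FZW = 97.5°, so ZW runs at 13.7° + (180° − 97.5°) = 96.20° from the x-axis; with |ZW| = 42.2, W = Z + 42.2·(cos 96.20°, sin 96.20°) = (47.13, 54.55). The perpendicularity gives WQ at right angles to ZW; with |WQ| = 13.4 on the left of ZW, Q = W + 13.4·(-0.9942, -0.1080) = (33.81, 53.11). Then |FQ| = |Q − F| = 62.95.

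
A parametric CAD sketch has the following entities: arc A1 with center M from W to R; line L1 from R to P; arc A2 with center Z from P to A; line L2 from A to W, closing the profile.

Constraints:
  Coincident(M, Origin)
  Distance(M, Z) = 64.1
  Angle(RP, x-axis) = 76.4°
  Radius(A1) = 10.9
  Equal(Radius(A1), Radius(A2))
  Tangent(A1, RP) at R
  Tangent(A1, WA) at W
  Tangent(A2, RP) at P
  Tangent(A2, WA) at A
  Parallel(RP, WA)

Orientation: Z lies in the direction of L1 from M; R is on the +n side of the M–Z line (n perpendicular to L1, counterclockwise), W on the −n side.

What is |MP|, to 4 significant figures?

65.02

The slot axis is L1's direction at 76.4°, so u = (cos 76.4°, sin 76.4°) = (0.2351, 0.9720) and n = (−sin 76.4°, cos 76.4°) = (-0.9720, 0.2351). M is at the origin and Z lies 64.1 along u from M, so Z = 64.1·u = (15.07, 62.30). Tangency of A1 to both parallel lines with radius 10.9 puts R and W at M ± 10.9·n: R = (-10.59, 2.563), W = (10.59, -2.563). Equal radii place P and A the same way about Z: P = Z + 10.9·n = (4.478, 64.87), A = Z − 10.9·n = (25.67, 59.74). Then |MP| = |P − M| = 65.02.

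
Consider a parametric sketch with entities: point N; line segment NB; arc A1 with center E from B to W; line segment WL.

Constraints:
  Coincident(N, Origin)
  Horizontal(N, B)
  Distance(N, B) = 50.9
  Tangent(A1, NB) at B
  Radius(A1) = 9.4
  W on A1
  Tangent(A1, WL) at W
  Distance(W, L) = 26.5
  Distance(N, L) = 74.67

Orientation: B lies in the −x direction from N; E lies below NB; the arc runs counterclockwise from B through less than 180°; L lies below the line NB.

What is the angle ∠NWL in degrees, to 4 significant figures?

112.8°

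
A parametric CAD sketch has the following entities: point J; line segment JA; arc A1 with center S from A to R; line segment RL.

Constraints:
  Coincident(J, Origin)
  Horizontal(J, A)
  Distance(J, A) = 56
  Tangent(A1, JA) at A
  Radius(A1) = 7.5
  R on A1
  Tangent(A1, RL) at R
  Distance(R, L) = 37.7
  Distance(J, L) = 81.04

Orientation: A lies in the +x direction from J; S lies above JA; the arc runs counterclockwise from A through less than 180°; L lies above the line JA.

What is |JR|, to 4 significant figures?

63.78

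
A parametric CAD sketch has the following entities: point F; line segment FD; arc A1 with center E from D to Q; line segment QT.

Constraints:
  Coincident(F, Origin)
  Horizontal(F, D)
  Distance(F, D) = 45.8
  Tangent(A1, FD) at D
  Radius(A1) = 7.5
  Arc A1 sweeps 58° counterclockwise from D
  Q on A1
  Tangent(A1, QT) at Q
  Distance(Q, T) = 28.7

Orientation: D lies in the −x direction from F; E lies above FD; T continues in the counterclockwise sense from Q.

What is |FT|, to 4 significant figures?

36.93

F is at the origin; F and D share the same y with |FD| = 45.8 and D on the −x side, so D = (-45.80, 0.000). Since A1 is tangent to FD there, ED ⟂ FD, so E = D + (0, 7.5) = (-45.80, 7.500). On A1, D sits at bearing -90° from E; a 58° counterclockwise sweep puts Q at bearing -32°, so Q = E + 7.5·(cos -32°, sin -32°) = (-39.44, 3.526). Tangency of A1 to QT means the radius EQ is perpendicular to QT, so QT runs along (−sin -32°, cos -32°); with |QT| = 28.7, T = (-24.23, 27.86). Then |FT| = |T − F| = 36.93.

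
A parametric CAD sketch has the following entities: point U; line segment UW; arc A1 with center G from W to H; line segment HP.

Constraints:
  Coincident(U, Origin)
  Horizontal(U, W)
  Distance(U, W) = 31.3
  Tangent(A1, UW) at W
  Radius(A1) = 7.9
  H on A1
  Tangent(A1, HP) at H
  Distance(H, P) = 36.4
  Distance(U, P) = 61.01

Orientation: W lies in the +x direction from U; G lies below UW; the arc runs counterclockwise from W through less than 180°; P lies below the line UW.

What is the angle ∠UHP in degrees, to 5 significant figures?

146.54°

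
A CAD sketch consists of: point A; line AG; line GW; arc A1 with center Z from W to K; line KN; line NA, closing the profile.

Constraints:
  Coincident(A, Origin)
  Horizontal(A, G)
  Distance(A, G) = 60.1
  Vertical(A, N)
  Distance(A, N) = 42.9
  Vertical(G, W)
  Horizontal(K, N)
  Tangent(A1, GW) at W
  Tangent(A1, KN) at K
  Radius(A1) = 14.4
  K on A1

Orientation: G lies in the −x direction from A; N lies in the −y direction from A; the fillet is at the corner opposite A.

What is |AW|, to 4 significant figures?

66.52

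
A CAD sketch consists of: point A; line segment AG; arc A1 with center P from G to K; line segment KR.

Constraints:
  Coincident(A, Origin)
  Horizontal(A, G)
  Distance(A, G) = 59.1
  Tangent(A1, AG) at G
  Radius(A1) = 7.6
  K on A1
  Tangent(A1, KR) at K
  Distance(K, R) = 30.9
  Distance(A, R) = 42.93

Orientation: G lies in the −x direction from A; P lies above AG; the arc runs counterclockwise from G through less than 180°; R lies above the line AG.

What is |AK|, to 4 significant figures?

53.30

Checks: |PG| = 7.600 ✓; |PK| = 7.600 ✓; ∠(PK, KR) = 90.00° ✓; |KR| = 30.90 ✓; |AR| = 42.93 ✓.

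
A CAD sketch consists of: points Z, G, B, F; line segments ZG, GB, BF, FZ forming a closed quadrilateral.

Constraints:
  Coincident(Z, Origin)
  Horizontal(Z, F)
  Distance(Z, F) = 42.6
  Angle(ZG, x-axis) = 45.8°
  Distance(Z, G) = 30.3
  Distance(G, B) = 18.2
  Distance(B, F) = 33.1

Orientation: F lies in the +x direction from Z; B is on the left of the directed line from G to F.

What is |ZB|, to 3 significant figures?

48.3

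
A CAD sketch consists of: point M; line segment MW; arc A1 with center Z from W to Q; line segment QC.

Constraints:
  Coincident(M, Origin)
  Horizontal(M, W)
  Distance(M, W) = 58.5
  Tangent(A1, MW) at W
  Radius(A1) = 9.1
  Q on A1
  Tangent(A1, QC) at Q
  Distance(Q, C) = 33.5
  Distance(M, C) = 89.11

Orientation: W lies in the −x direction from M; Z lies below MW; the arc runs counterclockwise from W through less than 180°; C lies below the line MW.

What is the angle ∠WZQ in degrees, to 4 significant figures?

62.23°

M is at the origin; M and W share the same y with |MW| = 58.5 and W on the −x side, so W = (-58.50, 0.000). A1 meets MW tangentially, so ZW is at right angles to MW, so Z = W + (0, -9.1) = (-58.50, -9.100). Since ZQ ⟂ QC (tangency), |ZC| = √(9.1² + 33.5²) = 34.71 regardless of where Q sits on A1. So C lies on both circle(M, 89.11) and circle(Z, 34.71); the below-MW intersection is C = (-82.16, -34.50). Q is the foot of the tangent from C: Q = (-66.55, -4.860).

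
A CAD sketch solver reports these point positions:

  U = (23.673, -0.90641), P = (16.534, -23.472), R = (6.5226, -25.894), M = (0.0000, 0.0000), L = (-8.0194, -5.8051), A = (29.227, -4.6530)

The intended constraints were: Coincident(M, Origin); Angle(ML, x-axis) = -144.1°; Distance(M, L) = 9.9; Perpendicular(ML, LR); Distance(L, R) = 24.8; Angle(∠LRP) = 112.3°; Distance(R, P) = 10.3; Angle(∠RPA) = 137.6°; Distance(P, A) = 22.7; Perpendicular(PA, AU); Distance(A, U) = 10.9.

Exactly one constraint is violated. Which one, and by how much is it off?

Distance(A, U) = 10.9 — off by 4.20.

M = (0.00, 0.00) ✓; ML at -144.1° ✓; |ML| = 9.900 ✓; ∠(ML, LR) = 90.00° ✓; |LR| = 24.80 ✓; ∠LRP = 112.3° ✓; |RP| = 10.30 ✓; ∠RPA = 137.6° ✓; |PA| = 22.70 ✓; ∠(PA, AU) = 90.00° ✓; |AU| = 6.700 ✗.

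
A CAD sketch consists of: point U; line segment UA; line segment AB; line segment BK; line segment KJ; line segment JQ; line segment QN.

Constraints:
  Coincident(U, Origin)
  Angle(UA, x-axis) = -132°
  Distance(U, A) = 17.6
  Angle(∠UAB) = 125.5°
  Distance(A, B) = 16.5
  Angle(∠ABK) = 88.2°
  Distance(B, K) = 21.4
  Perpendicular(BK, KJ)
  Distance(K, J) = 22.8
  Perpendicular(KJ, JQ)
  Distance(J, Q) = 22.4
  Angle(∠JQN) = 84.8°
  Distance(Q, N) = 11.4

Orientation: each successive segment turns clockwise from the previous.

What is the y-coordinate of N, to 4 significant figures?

-12.83

U is at the origin; UA runs at -132.0° with length 17.6, so A = (-11.78, -13.08). ∠UAB = 125.5° gives AB at 173.5° from the x-axis; with |AB| = 16.5, B = (-28.17, -11.21). ∠ABK = 88.2° gives BK at 81.70° from the x-axis; with |BK| = 21.4, K = (-25.08, 9.964). BK ⟂ KJ, so KJ runs at -8.300°; with |KJ| = 22.8, J = (-2.520, 6.673). KJ ⟂ JQ, so JQ runs at -98.30°; with |JQ| = 22.4, Q = (-5.754, -15.49). ∠JQN = 84.8° gives QN at 166.5° from the x-axis; with |QN| = 11.4, N = (-16.84, -12.83). So N.y = -12.83.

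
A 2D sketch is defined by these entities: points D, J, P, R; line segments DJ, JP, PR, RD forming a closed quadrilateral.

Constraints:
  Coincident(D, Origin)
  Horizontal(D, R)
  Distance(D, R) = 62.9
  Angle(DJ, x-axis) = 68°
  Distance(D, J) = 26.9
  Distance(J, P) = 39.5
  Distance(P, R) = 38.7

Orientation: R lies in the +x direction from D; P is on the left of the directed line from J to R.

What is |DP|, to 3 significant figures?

59.9

Checks: |JP| = 39.50 ✓; |PR| = 38.70 ✓.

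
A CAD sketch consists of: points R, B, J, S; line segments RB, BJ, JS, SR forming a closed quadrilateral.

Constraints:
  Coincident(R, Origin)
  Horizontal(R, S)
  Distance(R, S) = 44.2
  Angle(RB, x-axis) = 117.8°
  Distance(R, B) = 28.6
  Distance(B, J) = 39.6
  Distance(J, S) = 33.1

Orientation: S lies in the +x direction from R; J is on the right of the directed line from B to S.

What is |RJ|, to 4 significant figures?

12.80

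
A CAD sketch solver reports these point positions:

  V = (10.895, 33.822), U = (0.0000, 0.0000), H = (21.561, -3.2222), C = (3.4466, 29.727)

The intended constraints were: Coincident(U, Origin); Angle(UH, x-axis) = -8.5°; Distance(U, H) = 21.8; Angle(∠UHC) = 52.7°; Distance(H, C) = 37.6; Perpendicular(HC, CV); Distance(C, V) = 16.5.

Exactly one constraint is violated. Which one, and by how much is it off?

Distance(C, V) = 16.5 — off by 8.00.

U = (0.00, 0.00) ✓; UH at -8.500° ✓; |UH| = 21.80 ✓; ∠UHC = 52.70° ✓; |HC| = 37.60 ✓; ∠(HC, CV) = 90.00° ✓; |CV| = 8.500 ✗.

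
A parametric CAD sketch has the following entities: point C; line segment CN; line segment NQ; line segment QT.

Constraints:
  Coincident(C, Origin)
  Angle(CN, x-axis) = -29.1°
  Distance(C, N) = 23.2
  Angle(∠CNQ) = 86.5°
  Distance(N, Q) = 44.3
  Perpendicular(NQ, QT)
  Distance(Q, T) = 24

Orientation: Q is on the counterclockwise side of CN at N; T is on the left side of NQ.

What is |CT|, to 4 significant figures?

42.89

C is at the origin; CN runs at -29.1° with length 23.2, so N = 23.2·(cos -29.1°, sin -29.1°) = (20.27, -11.28). ∠CNQ = 86.5°, so NQ runs at -29.1° + (180° − 86.5°) = 64.40° from the x-axis; with |NQ| = 44.3, Q = N + 44.3·(cos 64.40°, sin 64.40°) = (39.41, 28.67). NQ ⟂ QT; with |QT| = 24.0 on the left of NQ, T = Q + 24.0·(-0.9018, 0.4321) = (17.77, 39.04). Then |CT| = |T − C| = 42.89.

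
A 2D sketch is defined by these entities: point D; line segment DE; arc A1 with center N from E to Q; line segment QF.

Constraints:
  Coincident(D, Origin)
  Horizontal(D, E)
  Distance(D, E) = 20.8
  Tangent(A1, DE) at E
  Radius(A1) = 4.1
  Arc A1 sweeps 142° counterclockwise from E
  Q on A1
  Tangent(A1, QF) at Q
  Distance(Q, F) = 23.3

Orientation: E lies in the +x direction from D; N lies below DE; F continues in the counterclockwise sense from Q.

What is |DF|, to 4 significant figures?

42.57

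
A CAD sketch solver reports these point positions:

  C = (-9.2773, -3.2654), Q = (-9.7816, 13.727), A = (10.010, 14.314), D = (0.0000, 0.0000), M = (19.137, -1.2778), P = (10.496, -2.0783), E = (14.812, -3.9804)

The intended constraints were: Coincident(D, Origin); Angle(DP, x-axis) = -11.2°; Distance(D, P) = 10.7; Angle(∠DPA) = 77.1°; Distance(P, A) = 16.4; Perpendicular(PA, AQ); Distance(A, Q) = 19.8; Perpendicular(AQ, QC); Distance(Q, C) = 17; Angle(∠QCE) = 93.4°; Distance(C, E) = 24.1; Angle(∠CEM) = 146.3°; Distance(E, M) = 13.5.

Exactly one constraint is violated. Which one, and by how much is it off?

Distance(E, M) = 13.5 — off by 8.40.

D = (0.00, 0.00) ✓; DP at -11.20° ✓; |DP| = 10.70 ✓; ∠DPA = 77.10° ✓; |PA| = 16.40 ✓; ∠(PA, AQ) = 90.00° ✓; |AQ| = 19.80 ✓; ∠(AQ, QC) = 90.00° ✓; |QC| = 17.00 ✓; ∠QCE = 93.40° ✓; |CE| = 24.10 ✓; ∠CEM = 146.3° ✓; |EM| = 5.100 ✗.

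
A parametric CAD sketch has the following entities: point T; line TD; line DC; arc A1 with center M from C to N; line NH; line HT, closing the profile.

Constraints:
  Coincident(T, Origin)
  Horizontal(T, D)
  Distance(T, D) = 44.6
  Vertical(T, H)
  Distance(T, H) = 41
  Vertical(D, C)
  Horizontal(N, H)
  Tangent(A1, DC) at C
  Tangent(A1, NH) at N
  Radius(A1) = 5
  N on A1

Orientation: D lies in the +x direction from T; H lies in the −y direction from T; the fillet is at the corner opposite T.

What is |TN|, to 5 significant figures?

57.001

The virtual corner opposite T is at (44.600, -41.000). Tangency of A1 to DC means the radius MC is perpendicular to DC and A1 meets NH tangentially, so MN is at right angles to NH, with radius 5.0, so the center M sits 5.0 in from both sides at M = (39.600, -36.000). That places the tangent points at C = (44.600, -36.000) on DC and N = (39.600, -41.000) on NH. Then |TN| = |N − T| = 57.001.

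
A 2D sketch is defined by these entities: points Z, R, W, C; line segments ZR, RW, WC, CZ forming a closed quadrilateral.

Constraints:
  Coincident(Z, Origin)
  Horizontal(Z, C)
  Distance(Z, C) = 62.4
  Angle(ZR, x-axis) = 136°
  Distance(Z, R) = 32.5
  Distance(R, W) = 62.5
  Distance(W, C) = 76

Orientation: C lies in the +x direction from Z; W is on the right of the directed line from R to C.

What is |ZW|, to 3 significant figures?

37.1

Z is at the origin; Z and C share the same y with |ZC| = 62.4 and C in +x, so C = (62.4, 0). ZR runs at 136.0° with |ZR| = 32.5, so R = (-23.4, 22.6). W is determined by |RW| = 62.5 and |WC| = 76.0 together: it lies at the intersection of circle(R, 62.5) and circle(C, 76.0). With |RC| = 88.7, the foot of the radical line on RC is 33.8 from R and the perpendicular offset is √(62.5² − 33.8²) = 52.6. Taking the right-of-RC solution: W = (-4.06, -36.9).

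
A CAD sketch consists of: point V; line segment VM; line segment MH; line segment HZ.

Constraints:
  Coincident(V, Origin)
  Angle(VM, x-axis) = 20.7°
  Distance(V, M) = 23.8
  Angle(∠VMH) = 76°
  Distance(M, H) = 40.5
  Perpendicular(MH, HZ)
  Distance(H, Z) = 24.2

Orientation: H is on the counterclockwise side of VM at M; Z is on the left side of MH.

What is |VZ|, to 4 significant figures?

34.76

V is at the origin; VM runs at 20.7° with length 23.8, so M = 23.8·(cos 20.7°, sin 20.7°) = (22.26, 8.413). ∠VMH = 76.0°, so MH runs at 20.7° + (180° − 76.0°) = 124.7° from the x-axis; with |MH| = 40.5, H = M + 40.5·(cos 124.7°, sin 124.7°) = (-0.7923, 41.71). MH is perpendicular to HZ; with |HZ| = 24.2 on the left of MH, Z = H + 24.2·(-0.8221, -0.5693) = (-20.69, 27.93). Then |VZ| = |Z − V| = 34.76.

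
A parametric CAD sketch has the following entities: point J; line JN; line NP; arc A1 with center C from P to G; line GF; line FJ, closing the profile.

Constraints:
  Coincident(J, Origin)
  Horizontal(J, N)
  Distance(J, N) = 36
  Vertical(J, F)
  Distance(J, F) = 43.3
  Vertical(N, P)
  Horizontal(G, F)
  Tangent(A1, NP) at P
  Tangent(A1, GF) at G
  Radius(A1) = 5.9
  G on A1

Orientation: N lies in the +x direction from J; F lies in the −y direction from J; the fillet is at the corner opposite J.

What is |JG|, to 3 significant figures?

52.7

The virtual corner opposite J is at (36.0, -43.3). A1 meets NP tangentially, so CP is at right angles to NP and since A1 is tangent to GF there, CG ⟂ GF, with radius 5.9, so the center C sits 5.9 in from both sides at C = (30.1, -37.4). That places the tangent points at P = (36.0, -37.4) on NP and G = (30.1, -43.3) on GF. Then |JG| = |G − J| = 52.7.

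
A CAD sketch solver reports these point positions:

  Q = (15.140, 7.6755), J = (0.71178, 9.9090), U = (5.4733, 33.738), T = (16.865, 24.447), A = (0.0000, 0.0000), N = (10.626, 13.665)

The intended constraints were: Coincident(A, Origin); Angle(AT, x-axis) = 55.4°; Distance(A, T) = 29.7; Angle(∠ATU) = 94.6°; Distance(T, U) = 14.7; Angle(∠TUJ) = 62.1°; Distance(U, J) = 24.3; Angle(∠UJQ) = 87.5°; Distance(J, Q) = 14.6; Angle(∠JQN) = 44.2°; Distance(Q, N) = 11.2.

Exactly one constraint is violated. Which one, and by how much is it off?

Distance(Q, N) = 11.2 — off by 3.70.

A = (0.00, 0.00) ✓; AT at 55.40° ✓; |AT| = 29.70 ✓; ∠ATU = 94.60° ✓; |TU| = 14.70 ✓; ∠TUJ = 62.10° ✓; |UJ| = 24.30 ✓; ∠UJQ = 87.50° ✓; |JQ| = 14.60 ✓; ∠JQN = 44.20° ✓; |QN| = 7.500 ✗.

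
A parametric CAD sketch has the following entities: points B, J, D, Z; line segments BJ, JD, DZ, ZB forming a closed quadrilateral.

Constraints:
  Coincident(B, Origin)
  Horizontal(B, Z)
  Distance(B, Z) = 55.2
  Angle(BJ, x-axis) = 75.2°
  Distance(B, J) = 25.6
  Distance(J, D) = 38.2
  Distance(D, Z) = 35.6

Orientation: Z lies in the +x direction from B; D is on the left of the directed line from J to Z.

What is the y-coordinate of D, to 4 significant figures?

33.68

Checks: |BZ| = 55.20 ✓; |BJ| = 25.60 ✓; |JD| = 38.20 ✓; |DZ| = 35.60 ✓.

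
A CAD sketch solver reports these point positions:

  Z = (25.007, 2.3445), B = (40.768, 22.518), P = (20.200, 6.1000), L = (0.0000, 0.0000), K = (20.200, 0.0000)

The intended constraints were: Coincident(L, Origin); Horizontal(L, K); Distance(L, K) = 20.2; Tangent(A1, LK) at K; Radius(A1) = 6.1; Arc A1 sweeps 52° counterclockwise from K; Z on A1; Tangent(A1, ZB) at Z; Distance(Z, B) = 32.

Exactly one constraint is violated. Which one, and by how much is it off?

Distance(Z, B) = 32 — off by 6.40.

L = (0.00, 0.00) ✓; L.y = 0.00, K.y = 0.00 ✓; |LK| = 20.20 ✓; ∠(PK, KL) = 90.00° ✓; |PK| = 6.100 ✓; bearing(P→Z) − bearing(P→K) = 52.00° ✓; |PZ| = 6.100 ✓; ∠(PZ, ZB) = 90.00° ✓; |ZB| = 25.60 ✗.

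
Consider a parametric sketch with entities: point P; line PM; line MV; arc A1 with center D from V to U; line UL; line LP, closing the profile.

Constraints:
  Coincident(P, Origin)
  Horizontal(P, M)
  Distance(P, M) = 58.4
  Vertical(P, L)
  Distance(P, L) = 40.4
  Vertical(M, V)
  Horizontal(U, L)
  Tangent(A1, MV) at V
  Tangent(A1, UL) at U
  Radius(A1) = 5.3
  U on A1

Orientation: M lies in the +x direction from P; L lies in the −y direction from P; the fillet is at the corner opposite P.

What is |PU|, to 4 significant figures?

66.72

P is at the origin; P and M share the same y with |PM| = 58.4 and M on the +x side, so M = (58.40, 0.000). PL is vertical with |PL| = 40.4 and L on the −y side, so L = (0.000, -40.40). The virtual corner opposite P is at (58.40, -40.40). Since A1 is tangent to MV there, DV ⟂ MV and the tangent condition forces DU to be normal to UL, with radius 5.3, so the center D sits 5.3 in from both sides at D = (53.10, -35.10). That places the tangent points at V = (58.40, -35.10) on MV and U = (53.10, -40.40) on UL. Then |PU| = |U − P| = 66.72.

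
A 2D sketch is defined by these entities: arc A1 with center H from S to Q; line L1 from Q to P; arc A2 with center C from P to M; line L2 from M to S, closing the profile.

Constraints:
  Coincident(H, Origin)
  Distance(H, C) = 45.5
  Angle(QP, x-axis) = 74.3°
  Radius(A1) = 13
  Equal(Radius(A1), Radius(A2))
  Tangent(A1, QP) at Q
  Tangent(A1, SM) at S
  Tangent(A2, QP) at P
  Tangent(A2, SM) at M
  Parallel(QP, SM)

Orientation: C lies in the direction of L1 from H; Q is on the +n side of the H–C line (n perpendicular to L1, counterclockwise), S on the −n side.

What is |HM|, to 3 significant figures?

47.3

The slot axis is L1's direction at 74.3°, so u = (cos 74.3°, sin 74.3°) = (0.271, 0.963) and n = (−sin 74.3°, cos 74.3°) = (-0.963, 0.271). H is at the origin and C lies 45.5 along u from H, so C = 45.5·u = (12.3, 43.8). Tangency of A1 to both parallel lines with radius 13.0 puts Q and S at H ± 13.0·n: Q = (-12.5, 3.52), S = (12.5, -3.52). Equal radii place P and M the same way about C: P = C + 13.0·n = (-0.203, 47.3), M = C − 13.0·n = (24.8, 40.3). Then |HM| = |M − H| = 47.3.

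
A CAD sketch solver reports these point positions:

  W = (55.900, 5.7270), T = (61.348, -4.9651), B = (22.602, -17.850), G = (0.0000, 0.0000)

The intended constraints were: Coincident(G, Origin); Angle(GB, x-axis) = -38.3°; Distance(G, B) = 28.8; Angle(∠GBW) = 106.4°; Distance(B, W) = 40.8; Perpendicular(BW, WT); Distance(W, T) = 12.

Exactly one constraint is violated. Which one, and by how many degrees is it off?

Perpendicular(BW, WT) — off by 8.30°.

G = (0.00, 0.00) ✓; GB at -38.30° ✓; |GB| = 28.80 ✓; ∠GBW = 106.4° ✓; |BW| = 40.80 ✓; ∠(BW, WT) = 98.30° ✗; |WT| = 12.00 ✓.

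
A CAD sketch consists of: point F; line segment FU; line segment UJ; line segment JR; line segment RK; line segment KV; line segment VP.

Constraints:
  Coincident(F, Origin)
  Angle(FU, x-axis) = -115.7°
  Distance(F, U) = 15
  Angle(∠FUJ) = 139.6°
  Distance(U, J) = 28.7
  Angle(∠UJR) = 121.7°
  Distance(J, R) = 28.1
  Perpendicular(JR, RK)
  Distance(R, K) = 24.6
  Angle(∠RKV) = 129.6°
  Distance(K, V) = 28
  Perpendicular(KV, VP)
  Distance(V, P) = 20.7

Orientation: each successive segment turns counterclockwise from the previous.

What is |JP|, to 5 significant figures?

27.325

F is at the origin; FU runs at -115.7° with length 15.0, so U = (-6.5049, -13.516). ∠FUJ = 139.6° gives UJ at -75.300° from the x-axis; with |UJ| = 28.7, J = (0.77797, -41.277). ∠UJR = 121.7° gives JR at -17.000° from the x-axis; with |JR| = 28.1, R = (27.650, -49.492). JR is perpendicular to RK, so RK runs at 73.000°; with |RK| = 24.6, K = (34.842, -25.967). ∠RKV = 129.6° gives KV at 123.40° from the x-axis; with |KV| = 28.0, V = (19.429, -2.5915). KV ⟂ VP, so VP runs at -146.60°; with |VP| = 20.7, P = (2.1477, -13.986). Then |JP| = |P − J| = 27.325.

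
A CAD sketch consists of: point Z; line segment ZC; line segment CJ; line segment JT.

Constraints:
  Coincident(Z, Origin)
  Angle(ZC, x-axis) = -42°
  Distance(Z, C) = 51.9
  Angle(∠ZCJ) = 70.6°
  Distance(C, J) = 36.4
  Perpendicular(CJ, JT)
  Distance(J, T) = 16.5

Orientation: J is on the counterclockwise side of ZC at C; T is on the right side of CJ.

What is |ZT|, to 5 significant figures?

68.200

Z is at the origin; ZC runs at -42.0° with length 51.9, so C = 51.9·(cos -42.0°, sin -42.0°) = (38.569, -34.728). ∠ZCJ = 70.6°, so CJ runs at -42.0° + (180° − 70.6°) = 67.400° from the x-axis; with |CJ| = 36.4, J = C + 36.4·(cos 67.400°, sin 67.400°) = (52.558, -1.1230). The perpendicularity gives JT at right angles to CJ; with |JT| = 16.5 on the right of CJ, T = J + 16.5·(0.92321, -0.38430) = (67.791, -7.4639). Then |ZT| = |T − Z| = 68.200.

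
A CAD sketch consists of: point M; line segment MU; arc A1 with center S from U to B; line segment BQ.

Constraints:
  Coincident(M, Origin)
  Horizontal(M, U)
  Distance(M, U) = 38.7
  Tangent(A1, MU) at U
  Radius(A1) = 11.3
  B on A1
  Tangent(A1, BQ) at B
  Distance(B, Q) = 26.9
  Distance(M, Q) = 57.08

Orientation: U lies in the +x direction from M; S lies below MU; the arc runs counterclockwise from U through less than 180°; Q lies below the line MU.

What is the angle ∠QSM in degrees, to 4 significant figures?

109.4°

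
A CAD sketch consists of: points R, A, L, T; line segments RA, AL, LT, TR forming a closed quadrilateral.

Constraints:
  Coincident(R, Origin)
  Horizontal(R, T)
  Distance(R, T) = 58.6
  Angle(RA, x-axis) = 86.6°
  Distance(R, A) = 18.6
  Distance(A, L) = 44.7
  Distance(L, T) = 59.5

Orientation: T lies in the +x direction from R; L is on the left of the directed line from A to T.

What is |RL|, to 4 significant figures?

60.53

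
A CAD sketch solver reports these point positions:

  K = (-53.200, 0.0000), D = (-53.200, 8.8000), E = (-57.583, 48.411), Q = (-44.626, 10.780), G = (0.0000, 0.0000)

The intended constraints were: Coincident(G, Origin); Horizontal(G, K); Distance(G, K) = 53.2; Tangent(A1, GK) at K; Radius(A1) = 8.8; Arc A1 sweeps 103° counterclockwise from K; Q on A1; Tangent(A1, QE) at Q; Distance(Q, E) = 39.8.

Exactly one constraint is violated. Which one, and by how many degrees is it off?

Tangent(A1, QE) at Q — off by 6.00°.

G = (0.00, 0.00) ✓; G.y = 0.00, K.y = 0.00 ✓; |GK| = 53.20 ✓; ∠(DK, KG) = 90.00° ✓; |DK| = 8.800 ✓; bearing(D→Q) − bearing(D→K) = 103.0° ✓; |DQ| = 8.800 ✓; ∠(DQ, QE) = 84.00° ✗; |QE| = 39.80 ✓.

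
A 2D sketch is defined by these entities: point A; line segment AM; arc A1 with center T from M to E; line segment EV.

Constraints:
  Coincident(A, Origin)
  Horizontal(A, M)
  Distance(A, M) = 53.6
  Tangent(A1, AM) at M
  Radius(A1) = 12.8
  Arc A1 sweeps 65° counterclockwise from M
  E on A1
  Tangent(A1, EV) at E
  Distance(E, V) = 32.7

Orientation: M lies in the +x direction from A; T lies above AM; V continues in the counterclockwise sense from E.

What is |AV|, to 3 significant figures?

87.3

A is at the origin; A and M share the same y with |AM| = 53.6 and M on the +x side, so M = (53.6, 0.00). The tangent condition forces TM to be normal to AM, so T = M + (0, 12.8) = (53.6, 12.8). On A1, M sits at bearing -90° from T; a 65° counterclockwise sweep puts E at bearing -25°, so E = T + 12.8·(cos -25°, sin -25°) = (65.2, 7.39). A1 meets EV tangentially, so TE is at right angles to EV, so EV runs along (−sin -25°, cos -25°); with |EV| = 32.7, V = (79.0, 37.0). Then |AV| = |V − A| = 87.3.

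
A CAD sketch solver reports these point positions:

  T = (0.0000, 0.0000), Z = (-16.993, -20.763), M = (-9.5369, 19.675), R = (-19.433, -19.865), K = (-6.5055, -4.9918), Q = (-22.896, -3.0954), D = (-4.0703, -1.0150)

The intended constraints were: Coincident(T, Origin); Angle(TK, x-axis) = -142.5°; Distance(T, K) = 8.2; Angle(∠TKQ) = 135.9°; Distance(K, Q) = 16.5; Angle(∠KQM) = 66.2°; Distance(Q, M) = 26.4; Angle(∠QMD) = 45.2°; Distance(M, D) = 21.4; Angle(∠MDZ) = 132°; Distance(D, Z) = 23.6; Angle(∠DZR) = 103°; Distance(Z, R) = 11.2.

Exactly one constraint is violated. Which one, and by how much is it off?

Distance(Z, R) = 11.2 — off by 8.60.

T = (0.00, 0.00) ✓; TK at -142.5° ✓; |TK| = 8.200 ✓; ∠TKQ = 135.9° ✓; |KQ| = 16.50 ✓; ∠KQM = 66.20° ✓; |QM| = 26.40 ✓; ∠QMD = 45.20° ✓; |MD| = 21.40 ✓; ∠MDZ = 132.0° ✓; |DZ| = 23.60 ✓; ∠DZR = 103.0° ✓; |ZR| = 2.600 ✗.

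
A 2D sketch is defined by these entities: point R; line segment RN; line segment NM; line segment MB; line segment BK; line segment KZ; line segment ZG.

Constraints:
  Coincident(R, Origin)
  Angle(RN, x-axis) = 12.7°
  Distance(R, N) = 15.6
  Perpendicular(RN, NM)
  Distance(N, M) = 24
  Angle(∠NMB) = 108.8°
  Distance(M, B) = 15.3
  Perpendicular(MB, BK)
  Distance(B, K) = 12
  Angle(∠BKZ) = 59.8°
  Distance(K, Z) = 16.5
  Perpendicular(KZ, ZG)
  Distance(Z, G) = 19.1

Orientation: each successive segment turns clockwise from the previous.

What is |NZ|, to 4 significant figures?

20.95

R is at the origin; RN runs at 12.7° with length 15.6, so N = (15.22, 3.430). RN ⟂ NM, so NM runs at -77.30°; with |NM| = 24.0, M = (20.49, -19.98). ∠NMB = 108.8° gives MB at -148.5° from the x-axis; with |MB| = 15.3, B = (7.449, -27.98). The perpendicularity gives BK at right angles to MB, so BK runs at 121.5°; with |BK| = 12.0, K = (1.179, -17.75). ∠BKZ = 59.8° gives KZ at 1.300° from the x-axis; with |KZ| = 16.5, Z = (17.68, -17.37). Then |NZ| = |Z − N| = 20.95.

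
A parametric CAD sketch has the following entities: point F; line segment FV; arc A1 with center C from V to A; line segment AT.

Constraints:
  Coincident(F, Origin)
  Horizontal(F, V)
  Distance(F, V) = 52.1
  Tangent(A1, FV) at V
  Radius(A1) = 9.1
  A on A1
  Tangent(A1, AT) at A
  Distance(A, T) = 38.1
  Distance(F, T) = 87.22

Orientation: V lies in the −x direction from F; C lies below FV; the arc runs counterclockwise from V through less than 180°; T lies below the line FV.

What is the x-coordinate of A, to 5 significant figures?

-60.067

Checks: ∠(CV, VF) = 90.00° ✓; |CV| = 9.100 ✓; |CA| = 9.100 ✓; ∠(CA, AT) = 90.00° ✓; |AT| = 38.10 ✓; |FT| = 87.22 ✓.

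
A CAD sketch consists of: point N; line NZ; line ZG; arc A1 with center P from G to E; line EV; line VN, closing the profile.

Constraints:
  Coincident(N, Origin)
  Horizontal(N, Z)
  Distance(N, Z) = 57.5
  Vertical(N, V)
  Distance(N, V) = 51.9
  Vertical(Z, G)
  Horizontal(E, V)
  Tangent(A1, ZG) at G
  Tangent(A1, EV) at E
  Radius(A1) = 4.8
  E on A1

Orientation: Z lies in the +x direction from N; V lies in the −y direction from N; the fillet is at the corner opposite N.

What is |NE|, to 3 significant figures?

74.0

N is at the origin; N and Z share the same y with |NZ| = 57.5 and Z on the +x side, so Z = (57.5, 0.00). N and V share the same x with |NV| = 51.9 and V on the −y side, so V = (0.00, -51.9). The virtual corner opposite N is at (57.5, -51.9). A1 meets ZG tangentially, so PG is at right angles to ZG and tangency of A1 to EV means the radius PE is perpendicular to EV, with radius 4.8, so the center P sits 4.8 in from both sides at P = (52.7, -47.1). That places the tangent points at G = (57.5, -47.1) on ZG and E = (52.7, -51.9) on EV. Then |NE| = |E − N| = 74.0.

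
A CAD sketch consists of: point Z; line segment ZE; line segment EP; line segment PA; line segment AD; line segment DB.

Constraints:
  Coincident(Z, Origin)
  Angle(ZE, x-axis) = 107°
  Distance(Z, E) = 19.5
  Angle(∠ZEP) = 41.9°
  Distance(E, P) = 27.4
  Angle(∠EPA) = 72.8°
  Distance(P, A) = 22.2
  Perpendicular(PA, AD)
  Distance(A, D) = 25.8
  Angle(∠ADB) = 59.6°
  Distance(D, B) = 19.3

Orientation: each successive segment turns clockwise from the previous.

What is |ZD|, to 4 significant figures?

18.33

Z is at the origin; ZE runs at 107.0° with length 19.5, so E = (-5.701, 18.65). ∠ZEP = 41.9° gives EP at -31.10° from the x-axis; with |EP| = 27.4, P = (17.76, 4.495). ∠EPA = 72.8° gives PA at -138.3° from the x-axis; with |PA| = 22.2, A = (1.185, -10.27). The perpendicularity gives AD at right angles to PA, so AD runs at 131.7°; with |AD| = 25.8, D = (-15.98, 8.990). Then |ZD| = |D − Z| = 18.33.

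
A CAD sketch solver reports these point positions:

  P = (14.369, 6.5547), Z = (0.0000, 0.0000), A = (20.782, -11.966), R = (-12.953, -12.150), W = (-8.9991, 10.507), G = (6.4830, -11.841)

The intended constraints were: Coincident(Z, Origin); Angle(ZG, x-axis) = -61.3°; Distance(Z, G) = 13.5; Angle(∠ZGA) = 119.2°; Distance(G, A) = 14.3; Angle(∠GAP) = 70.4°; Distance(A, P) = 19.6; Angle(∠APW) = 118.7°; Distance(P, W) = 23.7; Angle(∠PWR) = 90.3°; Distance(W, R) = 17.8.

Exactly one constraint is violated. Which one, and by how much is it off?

Distance(W, R) = 17.8 — off by 5.20.

Z = (0.00, 0.00) ✓; ZG at -61.30° ✓; |ZG| = 13.50 ✓; ∠ZGA = 119.2° ✓; |GA| = 14.30 ✓; ∠GAP = 70.40° ✓; |AP| = 19.60 ✓; ∠APW = 118.7° ✓; |PW| = 23.70 ✓; ∠PWR = 90.30° ✓; |WR| = 23.00 ✗.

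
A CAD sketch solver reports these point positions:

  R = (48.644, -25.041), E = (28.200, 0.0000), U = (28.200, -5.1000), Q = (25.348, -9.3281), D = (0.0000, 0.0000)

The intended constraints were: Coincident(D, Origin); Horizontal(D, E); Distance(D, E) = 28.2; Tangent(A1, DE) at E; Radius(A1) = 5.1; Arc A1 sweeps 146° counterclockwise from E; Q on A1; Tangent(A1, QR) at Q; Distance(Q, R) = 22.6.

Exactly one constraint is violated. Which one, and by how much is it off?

Distance(Q, R) = 22.6 — off by 5.50.

D = (0.00, 0.00) ✓; D.y = 0.00, E.y = 0.00 ✓; |DE| = 28.20 ✓; ∠(UE, ED) = 90.00° ✓; |UE| = 5.100 ✓; bearing(U→Q) − bearing(U→E) = 146.0° ✓; |UQ| = 5.100 ✓; ∠(UQ, QR) = 90.00° ✓; |QR| = 28.10 ✗.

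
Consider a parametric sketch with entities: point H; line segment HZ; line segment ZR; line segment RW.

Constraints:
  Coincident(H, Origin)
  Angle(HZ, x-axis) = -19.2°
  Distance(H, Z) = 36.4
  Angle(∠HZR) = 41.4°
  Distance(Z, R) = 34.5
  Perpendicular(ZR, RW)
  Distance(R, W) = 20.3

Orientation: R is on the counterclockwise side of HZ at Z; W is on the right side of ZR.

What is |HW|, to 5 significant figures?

44.951

H is at the origin; HZ runs at -19.2° with length 36.4, so Z = 36.4·(cos -19.2°, sin -19.2°) = (34.375, -11.971). ∠HZR = 41.4°, so ZR runs at -19.2° + (180° − 41.4°) = 119.40° from the x-axis; with |ZR| = 34.5, R = Z + 34.5·(cos 119.40°, sin 119.40°) = (17.439, 18.086). ZR is perpendicular to RW; with |RW| = 20.3 on the right of ZR, W = R + 20.3·(0.87121, 0.49090) = (35.125, 28.051). Then |HW| = |W − H| = 44.951.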